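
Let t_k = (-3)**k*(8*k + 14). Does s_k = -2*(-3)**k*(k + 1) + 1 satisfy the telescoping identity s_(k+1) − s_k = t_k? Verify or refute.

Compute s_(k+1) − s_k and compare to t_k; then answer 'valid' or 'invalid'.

valid; difference matches t_k

s_(k+1) = 6*(-3)**k*(k + 2) + 1
s_(k+1) − s_k = (-3)**k*(8*k + 14)
(s_(k+1) − s_k) − t_k = 0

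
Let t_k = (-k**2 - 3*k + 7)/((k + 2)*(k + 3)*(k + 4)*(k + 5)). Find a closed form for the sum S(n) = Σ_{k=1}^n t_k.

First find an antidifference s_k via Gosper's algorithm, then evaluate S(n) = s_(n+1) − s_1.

S(n) = n*(-n**2 - 2*n + 13)/(10*(n**3 + 12*n**2 + 47*n + 60))

r(k) = (k + 2)*(3*k + (k + 1)**2 - 4)/((k + 6)*(k**2 + 3*k - 7)) after simplifying.
Factor: A=k + 2; B=k + 6; C=k**2 + 3*k - 7.
f must satisfy (k + 2)·f(k+1) − (k + 5)·f(k) = k**2 + 3*k - 7.
d = 3 from the (1,1,2) case.
Coefficient equations give f(k) = k*(k**2 - 15*k - 70)/24.
R(k) = B(k−1)·f(k)/C(k) = k*(k + 5)*(k**2 - 15*k - 70)/(24*(k**2 + 3*k - 7)); s_k = R·t_k = k*(-k**2 + 15*k + 70)/(24*(k + 2)*(k + 3)*(k + 4)).
Verify: (-k**2 - 3*k + 7)/(k**4 + 14*k**3 + 71*k**2 + 154*k + 120) matches t_k.
Σ_(k=1)^n t_k = s_(n+1) − s_(1) = ((-n**3 + 12*n**2 + 97*n + 84)/(24*(n**3 + 12*n**2 + 47*n + 60))) − (7/120), i.e. n*(-n**2 - 2*n + 13)/(10*(n**3 + 12*n**2 + 47*n + 60)).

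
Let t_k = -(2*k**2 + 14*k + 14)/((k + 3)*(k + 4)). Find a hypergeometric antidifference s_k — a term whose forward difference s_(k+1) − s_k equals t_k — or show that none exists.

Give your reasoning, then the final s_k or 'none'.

s_k = -2*k*(3*k + 4)/(3*k + 9)

r(k) = (k + 3)*(7*k + (k + 1)**2 + 14)/((k + 5)*(k**2 + 7*k + 7)) after simplifying.
So A=k + 3 and B=k + 5, with C=k**2 + 7*k + 7.
f must satisfy (k + 3)·f(k+1) − (k + 4)·f(k) = k**2 + 7*k + 7.
deg f ≤ 2 (via 1,1,2).
Solving with deg f ≤ 2: f(k) = k*(3*k + 4)/3.
R(k) = B(k−1)·f(k)/C(k) = k*(k + 4)*(3*k + 4)/(3*(k**2 + 7*k + 7)); s_k = R·t_k = -2*k*(3*k + 4)/(3*k + 9).
s_(k+1) − s_k = 2*(-k**2 - 7*k - 7)/(k**2 + 7*k + 12) = t_k.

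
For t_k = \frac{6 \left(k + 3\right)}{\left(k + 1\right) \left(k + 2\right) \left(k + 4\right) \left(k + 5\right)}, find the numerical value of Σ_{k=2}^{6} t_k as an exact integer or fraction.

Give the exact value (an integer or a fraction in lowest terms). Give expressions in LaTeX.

Σ = 35/264

Compute t_(k+1)/t_k: get (k + 1)*(k + 4)**2/((k + 3)**2*(k + 6)).
Normal form (A,B,C) = (k + 1, k + 6, k**2 + 6*k + 9).
Key eq: (k + 1)·f(k+1) = (k + 5)·f(k) + (k**2 + 6*k + 9).
Degrees (1,1,2) ⇒ d ≤ 4.
Solving with deg f ≤ 4: f(k) = k*(k + 2)*(k + 3)*(k + 5)/8.
So s_k = (B(k−1)f/C)·t_k = (k*(k + 2)*(k + 5)**2/(8*(k + 3)))·t_k = 3*k*(k + 5)/(4*(k**2 + 5*k + 4)).
Verify: 6*(k + 3)/(k**4 + 12*k**3 + 49*k**2 + 78*k + 40) matches t_k.
Evaluate s at k=7 and k=2: 63/88 and 7/12; difference 35/264.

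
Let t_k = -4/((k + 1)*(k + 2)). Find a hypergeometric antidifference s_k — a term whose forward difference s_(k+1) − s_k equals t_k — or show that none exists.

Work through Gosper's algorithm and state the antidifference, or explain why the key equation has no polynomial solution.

s_k = -4*k/(k + 1)

Compute t_(k+1)/t_k: get (k + 1)/(k + 3).
Gosper form: A/B · C(k+1)/C(k) with A=k + 1, B=k + 3, C=1.
Need (k + 1)·f(k+1) − (k + 2)·f(k) = 1.
d = 1 from the (1,1,0) case.
Solve for f: f(k) = k (degree 1 ≤ 1).
Certificate R = B(k−1)f/C = k*(k + 2) gives s_k = -4*k/(k + 1).
s_(k+1) − s_k = -4/(k**2 + 3*k + 2) = t_k.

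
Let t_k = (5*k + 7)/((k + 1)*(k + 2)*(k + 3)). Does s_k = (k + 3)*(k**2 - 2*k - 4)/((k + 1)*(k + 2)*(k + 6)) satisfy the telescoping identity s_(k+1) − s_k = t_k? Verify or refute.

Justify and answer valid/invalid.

s_(k+1) = -(k + 4)*(2*k - (k + 1)**2 + 6)/((k + 2)*(k + 3)*(k + 7))
s_(k+1) − s_k = 4*(2*k**3 + 15*k**2 + 40*k + 33)/(k**5 + 19*k**4 + 131*k**3 + 401*k**2 + 540*k + 252)
(s_(k+1) − s_k) − t_k = 3*(k**3 - 4*k**2 - 47*k - 54)/(k**5 + 19*k**4 + 131*k**3 + 401*k**2 + 540*k + 252)

Invalid: residual 3*(k**3 - 4*k**2 - 47*k - 54)/(k**5 + 19*k**4 + 131*k**3 + 401*k**2 + 540*k + 252) ≠ 0.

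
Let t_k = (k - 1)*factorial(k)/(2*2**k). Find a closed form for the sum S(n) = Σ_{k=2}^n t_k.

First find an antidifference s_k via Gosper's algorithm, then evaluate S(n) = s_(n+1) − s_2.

S(n) = 2**(-n - 1)*(-2**n + n*factorial(n) + factorial(n))

Ratio r(k) = k*(k + 1)/(2*(k - 1)).
Gosper form: A/B · C(k+1)/C(k) with A=k/2 + 1/2, B=1, C=k - 1.
Solve (k/2 + 1/2)·f(k+1) − (1)·f(k) = k - 1.
d = 0 from the (1,0,1) case.
Match coefficients ⇒ f(k) = 2.
R(k) = B(k−1)·f(k)/C(k) = 2/(k - 1); s_k = R·t_k = factorial(k)/2**k.
Verify: (k - 1)*factorial(k)/(2*2**k) matches t_k.
s_(n+1) = 2**(-n - 1)*factorial(n + 1) and s_(2) = 1/2, so S(n) = 2**(-n - 1)*(-2**n + n*factorial(n) + factorial(n)).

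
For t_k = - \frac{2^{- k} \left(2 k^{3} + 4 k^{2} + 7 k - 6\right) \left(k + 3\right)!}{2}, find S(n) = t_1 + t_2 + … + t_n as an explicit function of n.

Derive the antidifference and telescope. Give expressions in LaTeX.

S(n) = -12 - 2^{- n} n^{2} \left(n + 4\right)! + \frac{2^{- n} \left(n + 4\right)!}{2}

The ratio is (2*k**4 + 18*k**3 + 61*k**2 + 91*k + 28)/(2*(2*k**3 + 4*k**2 + 7*k - 6)).
Gosper form: A/B · C(k+1)/C(k) with A=k/2 + 2, B=1, C=k**3 + 2*k**2 + 7*k/2 - 3.
Key eq: (k/2 + 2)·f(k+1) = (1)·f(k) + (k**3 + 2*k**2 + 7*k/2 - 3).
From deg A=1, deg B=0, deg C=3: d=2.
Coefficient equations give f(k) = 2*k**2 - 4*k + 1.
R(k) = B(k−1)·f(k)/C(k) = 2*(2*k**2 - 4*k + 1)/(2*k**3 + 4*k**2 + 7*k - 6); s_k = R·t_k = -(2*k**2 - 4*k + 1)*factorial(k + 3)/2**k.
s_(k+1) − s_k = -(2*k**3 + 4*k**2 + 7*k - 6)*factorial(k + 3)/(2*2**k) = t_k.
Telescope: S(n) = s_(n+1) − s_(1) = -2**(-n - 1)*(2*n**2 - 1)*factorial(n + 4) − (12) = -12 - n**2*factorial(n + 4)/2**n + factorial(n + 4)/(2*2**n).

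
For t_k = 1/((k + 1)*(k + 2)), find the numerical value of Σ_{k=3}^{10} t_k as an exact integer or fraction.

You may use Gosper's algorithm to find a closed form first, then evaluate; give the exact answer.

Step 1: r(k) = (k + 1)/(k + 3).
Normal form (A,B,C) = (k + 1, k + 3, 1).
Set up (k + 1)·f(k+1) − (k + 2)·f(k) − (1) = 0.
Degrees (1,1,0) ⇒ d ≤ 1.
Solve for f: f(k) = k (degree 1 ≤ 1).
Get s_k = R·t_k = k/(k + 1) with R(k) = B(k−1)f(k)/C(k) = k*(k + 2).
Δs = 1/(k**2 + 3*k + 2), as required.
Telescoping: Σ = s_(11) − s_(3) = 11/12 − (3/4) = 1/6.

Σ = 1/6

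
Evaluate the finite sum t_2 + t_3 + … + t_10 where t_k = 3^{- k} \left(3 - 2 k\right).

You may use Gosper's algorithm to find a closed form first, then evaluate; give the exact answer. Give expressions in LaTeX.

t_(k+1)/t_k = (2*k - 1)/(3*(2*k - 3)).
Factor: A=1/3; B=1; C=k - 3/2.
f must satisfy (1/3)·f(k+1) − (1)·f(k) = k - 3/2.
From deg A=0, deg B=0, deg C=1: d=1.
Solve for f: f(k) = -3*(k - 1)/2 (degree 1 ≤ 1).
Certificate R = B(k−1)f/C = -3*(k - 1)/(2*k - 3) gives s_k = 3**(1 - k)*(k - 1).
Check: Δs_k = (3 - 2*k)/3**k. ✓
Telescoping: Σ = s_(11) − s_(2) = 10/59049 − (1/3) = -19673/59049.

Σ = -19673/59049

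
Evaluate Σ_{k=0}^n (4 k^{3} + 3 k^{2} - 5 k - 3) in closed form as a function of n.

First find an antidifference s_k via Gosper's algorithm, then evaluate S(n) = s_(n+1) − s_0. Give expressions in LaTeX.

S(n) = n^{4} + 3 n^{3} - 5 n - 3

Ratio r(k) = (4*k**3 + 15*k**2 + 13*k - 1)/(4*k**3 + 3*k**2 - 5*k - 3).
Gosper form: A/B · C(k+1)/C(k) with A=1, B=1, C=k**3 + 3*k**2/4 - 5*k/4 - 3/4.
Set up (1)·f(k+1) − (1)·f(k) − (k**3 + 3*k**2/4 - 5*k/4 - 3/4) = 0.
deg f ≤ 4 (via 0,0,3).
Coefficient equations give f(k) = k**2*(k**2 - k - 3)/4.
Then R = B(k−1)f/C = k**2*(k**2 - k - 3)/(4*k**3 + 3*k**2 - 5*k - 3), so s_k = R(k)·t_k = k**2*(k**2 - k - 3).
Δs = 4*k**3 + 3*k**2 - 5*k - 3, as required.
Evaluate: s_(n+1) = n**4 + 3*n**3 - 5*n - 3; subtract s_(0) = 0 ⇒ S(n) = n**4 + 3*n**3 - 5*n - 3.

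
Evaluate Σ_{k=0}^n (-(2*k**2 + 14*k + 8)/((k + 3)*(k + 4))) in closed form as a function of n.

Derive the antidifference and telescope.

The ratio is (k + 3)*(7*k + (k + 1)**2 + 11)/((k + 5)*(k**2 + 7*k + 4)).
A = k + 3, B = k + 5, C = k**2 + 7*k + 4.
Solve (k + 3)·f(k+1) − (k + 4)·f(k) = k**2 + 7*k + 4.
d = 2 from the (1,1,2) case.
Solve for f: f(k) = k*(3*k + 1)/3 (degree 2 ≤ 2).
Certificate R = B(k−1)f/C = k*(k + 4)*(3*k + 1)/(3*(k**2 + 7*k + 4)) gives s_k = -2*k*(3*k + 1)/(3*k + 9).
s_(k+1) − s_k = 2*(-k**2 - 7*k - 4)/(k**2 + 7*k + 12) = t_k.
Σ_(k=0)^n t_k = s_(n+1) − s_(0) = (2*(-3*n**2 - 7*n - 4)/(3*(n + 4))) − (0), i.e. 2*(-3*n**2 - 7*n - 4)/(3*(n + 4)).

S(n) = 2*(-3*n**2 - 7*n - 4)/(3*(n + 4))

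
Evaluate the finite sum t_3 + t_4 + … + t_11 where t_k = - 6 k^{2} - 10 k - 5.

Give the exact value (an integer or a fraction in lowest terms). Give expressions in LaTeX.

The ratio is (6*k**2 + 22*k + 21)/(6*k**2 + 10*k + 5).
Normal form (A,B,C) = (1, 1, k**2 + 5*k/3 + 5/6).
Need (1)·f(k+1) − (1)·f(k) = k**2 + 5*k/3 + 5/6.
deg f ≤ 3 (via 0,0,2).
Solve for f: f(k) = k*(2*k**2 + 2*k + 1)/6 (degree 3 ≤ 3).
R(k) = B(k−1)·f(k)/C(k) = k*(2*k**2 + 2*k + 1)/(6*k**2 + 10*k + 5); s_k = R·t_k = k*(-2*k**2 - 2*k - 1).
Δs = -6*k**2 - 10*k - 5, as required.
Sum = s_(12) − s_(3); s_(12) = -3756, s_(3) = -75 ⇒ -3681.

Σ = -3681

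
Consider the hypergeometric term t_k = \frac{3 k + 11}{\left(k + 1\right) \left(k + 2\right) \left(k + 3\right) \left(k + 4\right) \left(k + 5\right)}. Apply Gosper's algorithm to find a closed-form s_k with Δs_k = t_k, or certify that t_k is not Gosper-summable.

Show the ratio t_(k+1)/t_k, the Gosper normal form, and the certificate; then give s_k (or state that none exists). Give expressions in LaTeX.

s_k = \frac{k \left(k^{2} + 7 k + 14\right)}{8 \left(k^{3} + 7 k^{2} + 14 k + 8\right)}

The ratio is (k + 1)*(3*k + 14)/((k + 6)*(3*k + 11)).
Factor: A=k + 1; B=k + 6; C=k + 11/3.
Need (k + 1)·f(k+1) − (k + 5)·f(k) = k + 11/3.
d = 4 from the (1,1,1) case.
Solve for f: f(k) = k*(k + 3)*(k**2 + 7*k + 14)/24 (degree 4 ≤ 4).
Get s_k = R·t_k = k*(k**2 + 7*k + 14)/(8*(k**3 + 7*k**2 + 14*k + 8)) with R(k) = B(k−1)f(k)/C(k) = k*(k + 3)*(k + 5)*(k**2 + 7*k + 14)/(8*(3*k + 11)).
Δs = (3*k + 11)/(k**5 + 15*k**4 + 85*k**3 + 225*k**2 + 274*k + 120), as required.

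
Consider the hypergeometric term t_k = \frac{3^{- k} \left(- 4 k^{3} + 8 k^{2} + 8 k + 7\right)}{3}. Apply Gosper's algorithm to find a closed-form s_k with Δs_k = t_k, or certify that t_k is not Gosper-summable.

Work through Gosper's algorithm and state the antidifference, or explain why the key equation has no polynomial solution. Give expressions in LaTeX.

s_k = 3^{- k} \left(2 k^{3} - k^{2} - 2 k - 4\right)

The ratio is (4*k**3 + 4*k**2 - 12*k - 19)/(3*(4*k**3 - 8*k**2 - 8*k - 7)).
So A=1/3 and B=1, with C=k**3 - 2*k**2 - 2*k - 7/4.
Need (1/3)·f(k+1) − (1)·f(k) = k**3 - 2*k**2 - 2*k - 7/4.
Bound: deg f ≤ 3.
Coefficient equations give f(k) = -3*(2*k**3 - k**2 - 2*k - 4)/4.
So s_k = (B(k−1)f/C)·t_k = (-3*(2*k**3 - k**2 - 2*k - 4)/(4*k**3 - 8*k**2 - 8*k - 7))·t_k = (2*k**3 - k**2 - 2*k - 4)/3**k.
Verify: (-4*k**3 + 8*k**2 + 8*k + 7)/(3*3**k) matches t_k.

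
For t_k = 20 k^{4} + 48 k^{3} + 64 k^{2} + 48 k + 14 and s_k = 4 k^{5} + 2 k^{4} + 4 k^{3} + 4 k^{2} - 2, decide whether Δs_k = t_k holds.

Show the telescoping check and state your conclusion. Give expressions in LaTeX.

s_(k+1) = 4*k**5 + 22*k**4 + 52*k**3 + 68*k**2 + 48*k + 12
s_(k+1) − s_k = 20*k**4 + 48*k**3 + 64*k**2 + 48*k + 14
(s_(k+1) − s_k) − t_k = 0

Valid: the claim telescopes to t_k.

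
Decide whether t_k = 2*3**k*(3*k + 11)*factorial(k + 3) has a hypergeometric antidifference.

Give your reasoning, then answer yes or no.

Yes. s_k = 2*3**k*factorial(k + 3).

Compute t_(k+1)/t_k: get 3*(k + 4)*(3*k + 14)/(3*k + 11).
Take A(k)=3*k + 12, B(k)=1, C(k)=k + 11/3.
Need (3*k + 12)·f(k+1) − (1)·f(k) = k + 11/3.
deg f ≤ 0 (via 1,0,1).
A polynomial solution: f(k) = 1/3.
So s_k = (B(k−1)f/C)·t_k = (1/(3*k + 11))·t_k = 2*3**k*factorial(k + 3).
Verify: 2*3**k*(3*k + 11)*factorial(k + 3) matches t_k.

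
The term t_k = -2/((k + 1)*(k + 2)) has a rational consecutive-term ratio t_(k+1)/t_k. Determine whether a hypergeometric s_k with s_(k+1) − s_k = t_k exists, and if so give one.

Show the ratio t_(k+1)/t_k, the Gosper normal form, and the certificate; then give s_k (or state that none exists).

Ratio r(k) = (k + 1)/(k + 3).
Normal form (A,B,C) = (k + 1, k + 3, 1).
Solve (k + 1)·f(k+1) − (k + 2)·f(k) = 1.
d = 1 from the (1,1,0) case.
Coefficient equations give f(k) = k.
So s_k = (B(k−1)f/C)·t_k = (k*(k + 2))·t_k = -2*k/(k + 1).
Δs = -2/(k**2 + 3*k + 2), as required.

s_k = -2*k/(k + 1)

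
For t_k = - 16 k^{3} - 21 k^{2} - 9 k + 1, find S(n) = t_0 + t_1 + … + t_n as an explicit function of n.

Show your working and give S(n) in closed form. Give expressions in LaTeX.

Step 1: r(k) = (16*k**3 + 69*k**2 + 99*k + 45)/(16*k**3 + 21*k**2 + 9*k - 1).
Normal form (A,B,C) = (1, 1, k**3 + 21*k**2/16 + 9*k/16 - 1/16).
Need (1)·f(k+1) − (1)·f(k) = k**3 + 21*k**2/16 + 9*k/16 - 1/16.
Degrees (0,0,3) ⇒ d ≤ 4.
Solve for f: f(k) = k*(4*k**3 - k**2 - 2*k - 2)/16 (degree 4 ≤ 4).
Certificate R = B(k−1)f/C = k*(4*k**3 - k**2 - 2*k - 2)/(16*k**3 + 21*k**2 + 9*k - 1) gives s_k = k*(-4*k**3 + k**2 + 2*k + 2).
Verify: -16*k**3 - 21*k**2 - 9*k + 1 matches t_k.
s_(n+1) = -4*n**4 - 15*n**3 - 19*n**2 - 7*n + 1 and s_(0) = 0, so S(n) = -4*n**4 - 15*n**3 - 19*n**2 - 7*n + 1.

S(n) = - 4 n^{4} - 15 n^{3} - 19 n^{2} - 7 n + 1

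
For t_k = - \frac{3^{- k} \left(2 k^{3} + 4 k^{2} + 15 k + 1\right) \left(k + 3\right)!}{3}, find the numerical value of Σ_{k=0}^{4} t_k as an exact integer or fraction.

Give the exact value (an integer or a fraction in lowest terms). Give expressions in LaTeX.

Σ = -183518/27

Step 1: r(k) = (2*k**4 + 18*k**3 + 69*k**2 + 138*k + 88)/(3*(2*k**3 + 4*k**2 + 15*k + 1)).
Factor: A=k/3 + 4/3; B=1; C=k**3 + 2*k**2 + 15*k/2 + 1/2.
f must satisfy (k/3 + 4/3)·f(k+1) − (1)·f(k) = k**3 + 2*k**2 + 15*k/2 + 1/2.
Degrees (1,0,3) ⇒ d ≤ 2.
Solve for f: f(k) = 3*(2*k**2 - 2*k + 1)/2 (degree 2 ≤ 2).
R(k) = B(k−1)·f(k)/C(k) = 3*(2*k**2 - 2*k + 1)/(2*k**3 + 4*k**2 + 15*k + 1); s_k = R·t_k = -(2*k**2 - 2*k + 1)*factorial(k + 3)/3**k.
Check: Δs_k = -(2*k**3 + 4*k**2 + 15*k + 1)*factorial(k + 3)/(3*3**k). ✓
Telescoping: Σ = s_(5) − s_(0) = -183680/27 − (-6) = -183518/27.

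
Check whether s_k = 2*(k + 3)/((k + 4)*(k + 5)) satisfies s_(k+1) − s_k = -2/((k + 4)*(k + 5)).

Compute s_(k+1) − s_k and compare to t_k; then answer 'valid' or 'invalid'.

s_(k+1) = 2*(k + 4)/((k + 5)*(k + 6))
s_(k+1) − s_k = 2*(-k - 2)/(k**3 + 15*k**2 + 74*k + 120)
(s_(k+1) − s_k) − t_k = 8/(k**3 + 15*k**2 + 74*k + 120)

Invalid: residual 8/(k**3 + 15*k**2 + 74*k + 120) ≠ 0.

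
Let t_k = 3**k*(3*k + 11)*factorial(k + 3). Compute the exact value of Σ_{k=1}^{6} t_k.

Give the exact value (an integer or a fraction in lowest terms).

Σ = 7936185528

Compute t_(k+1)/t_k: get 3*(k + 4)*(3*k + 14)/(3*k + 11).
Normal form (A,B,C) = (3*k + 12, 1, k + 11/3).
Key eq: (3*k + 12)·f(k+1) = (1)·f(k) + (k + 11/3).
Degrees (1,0,1) ⇒ d ≤ 0.
Coefficient equations give f(k) = 1/3.
R(k) = B(k−1)·f(k)/C(k) = 1/(3*k + 11); s_k = R·t_k = 3**k*factorial(k + 3).
Verify: 3**k*(3*k + 11)*factorial(k + 3) matches t_k.
Sum = s_(7) − s_(1); s_(7) = 7936185600, s_(1) = 72 ⇒ 7936185528.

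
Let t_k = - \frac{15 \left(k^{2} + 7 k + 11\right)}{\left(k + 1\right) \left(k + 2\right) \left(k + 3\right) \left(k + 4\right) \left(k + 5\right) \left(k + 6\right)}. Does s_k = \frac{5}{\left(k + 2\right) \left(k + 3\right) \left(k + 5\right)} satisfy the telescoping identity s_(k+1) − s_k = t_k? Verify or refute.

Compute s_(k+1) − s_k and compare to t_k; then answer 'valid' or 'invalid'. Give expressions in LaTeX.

Invalid: residual \frac{5 \left(4 k + 19\right)}{k^{6} + 21 k^{5} + 175 k^{4} + 735 k^{3} + 1624 k^{2} + 1764 k + 720} ≠ 0.

s_(k+1) = 5/((k + 3)*(k + 4)*(k + 6))
s_(k+1) − s_k = 5*(-3*k - 14)/(k**5 + 20*k**4 + 155*k**3 + 580*k**2 + 1044*k + 720)
(s_(k+1) − s_k) − t_k = 5*(4*k + 19)/(k**6 + 21*k**5 + 175*k**4 + 735*k**3 + 1624*k**2 + 1764*k + 720)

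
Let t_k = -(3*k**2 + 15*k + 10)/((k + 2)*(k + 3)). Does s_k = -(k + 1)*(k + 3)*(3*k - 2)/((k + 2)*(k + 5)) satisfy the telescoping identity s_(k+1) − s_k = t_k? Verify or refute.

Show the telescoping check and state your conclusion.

Invalid: residual 8*(5*k**2 + 21*k + 14)/(k**4 + 16*k**3 + 91*k**2 + 216*k + 180) ≠ 0.

s_(k+1) = -(k + 2)*(k + 4)*(3*k + 1)/((k + 3)*(k + 6))
s_(k+1) − s_k = (-3*k**4 - 48*k**3 - 225*k**2 - 392*k - 188)/(k**4 + 16*k**3 + 91*k**2 + 216*k + 180)
(s_(k+1) − s_k) − t_k = 8*(5*k**2 + 21*k + 14)/(k**4 + 16*k**3 + 91*k**2 + 216*k + 180)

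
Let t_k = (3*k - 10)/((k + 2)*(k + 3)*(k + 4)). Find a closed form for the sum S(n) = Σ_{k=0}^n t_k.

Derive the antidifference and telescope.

The ratio is (k + 2)*(3*k - 7)/((k + 5)*(3*k - 10)).
Gosper form: A/B · C(k+1)/C(k) with A=k + 2, B=k + 5, C=k - 10/3.
Solve (k + 2)·f(k+1) − (k + 4)·f(k) = k - 10/3.
Degrees (1,1,1) ⇒ d ≤ 2.
Solve for f: f(k) = -k*(k + 14)/9 (degree 2 ≤ 2).
So s_k = (B(k−1)f/C)·t_k = (-k*(k + 4)*(k + 14)/(3*(3*k - 10)))·t_k = k*(-k - 14)/(3*(k + 2)*(k + 3)).
Verify: (3*k - 10)/(k**3 + 9*k**2 + 26*k + 24) matches t_k.
s_(n+1) = (-n**2 - 16*n - 15)/(3*(n**2 + 7*n + 12)) and s_(0) = 0, so S(n) = (-n**2 - 16*n - 15)/(3*(n**2 + 7*n + 12)).

S(n) = (-n**2 - 16*n - 15)/(3*(n**2 + 7*n + 12))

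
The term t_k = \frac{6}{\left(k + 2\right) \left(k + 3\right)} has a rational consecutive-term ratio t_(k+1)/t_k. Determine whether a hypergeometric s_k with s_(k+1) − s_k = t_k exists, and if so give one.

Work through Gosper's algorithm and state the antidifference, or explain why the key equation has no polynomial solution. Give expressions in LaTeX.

Step 1: r(k) = (k + 2)/(k + 4).
So A=k + 2 and B=k + 4, with C=1.
Key eq: (k + 2)·f(k+1) = (k + 3)·f(k) + (1).
deg f ≤ 1 (via 1,1,0).
A polynomial solution: f(k) = k/2.
So s_k = (B(k−1)f/C)·t_k = (k*(k + 3)/2)·t_k = 3*k/(k + 2).
Δs = 6/(k**2 + 5*k + 6), as required.

s_k = \frac{3 k}{k + 2}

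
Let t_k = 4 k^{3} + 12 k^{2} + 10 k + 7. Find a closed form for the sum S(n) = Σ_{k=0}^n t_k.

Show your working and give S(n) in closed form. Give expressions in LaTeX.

Ratio r(k) = (4*k**3 + 24*k**2 + 46*k + 33)/(4*k**3 + 12*k**2 + 10*k + 7).
So A=1 and B=1, with C=k**3 + 3*k**2 + 5*k/2 + 7/4.
Set up (1)·f(k+1) − (1)·f(k) − (k**3 + 3*k**2 + 5*k/2 + 7/4) = 0.
deg f ≤ 4 (via 0,0,3).
A polynomial solution: f(k) = k*(k**3 + 2*k**2 + 4)/4.
Get s_k = R·t_k = k*(k**3 + 2*k**2 + 4) with R(k) = B(k−1)f(k)/C(k) = k*(k**3 + 2*k**2 + 4)/(4*k**3 + 12*k**2 + 10*k + 7).
s_(k+1) − s_k = 4*k**3 + 12*k**2 + 10*k + 7 = t_k.
Telescope: S(n) = s_(n+1) − s_(0) = n**4 + 6*n**3 + 12*n**2 + 14*n + 7 − (0) = n**4 + 6*n**3 + 12*n**2 + 14*n + 7.

S(n) = n^{4} + 6 n^{3} + 12 n^{2} + 14 n + 7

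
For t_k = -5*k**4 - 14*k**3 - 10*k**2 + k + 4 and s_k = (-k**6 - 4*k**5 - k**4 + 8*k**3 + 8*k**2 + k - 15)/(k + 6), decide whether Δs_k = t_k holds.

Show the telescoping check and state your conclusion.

Invalid: residual 3*(4*k**5 + 43*k**4 + 96*k**3 + 61*k**2 - 8*k - 29)/(k**2 + 13*k + 42) ≠ 0.

s_(k+1) = (-k**6 - 10*k**5 - 36*k**4 - 56*k**3 - 29*k**2 + 11*k - 4)/(k + 7)
s_(k+1) − s_k = (-5*k**6 - 67*k**5 - 273*k**4 - 429*k**3 - 220*k**2 + 70*k + 81)/(k**2 + 13*k + 42)
(s_(k+1) − s_k) − t_k = 3*(4*k**5 + 43*k**4 + 96*k**3 + 61*k**2 - 8*k - 29)/(k**2 + 13*k + 42)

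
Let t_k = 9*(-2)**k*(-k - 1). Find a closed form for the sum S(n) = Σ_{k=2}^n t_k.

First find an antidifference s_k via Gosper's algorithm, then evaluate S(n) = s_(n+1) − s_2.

The ratio is 2*(-k - 2)/(k + 1).
So A=-2 and B=1, with C=k + 1.
Solve (-2)·f(k+1) − (1)·f(k) = k + 1.
d = 1 from the (0,0,1) case.
Solve for f: f(k) = -(3*k + 1)/9 (degree 1 ≤ 1).
Then R = B(k−1)f/C = -(3*k + 1)/(9*(k + 1)), so s_k = R(k)·t_k = (-2)**k*(3*k + 1).
Check: Δs_k = 9*(-2)**k*(-k - 1). ✓
Telescope: S(n) = s_(n+1) − s_(2) = (-2)**(n + 1)*(3*n + 4) − (28) = -6*(-2)**n*n - 8*(-2)**n - 28.

S(n) = -6*(-2)**n*n - 8*(-2)**n - 28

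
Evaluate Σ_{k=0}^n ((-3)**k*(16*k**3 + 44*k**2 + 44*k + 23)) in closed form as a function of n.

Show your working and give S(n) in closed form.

t_(k+1)/t_k = 3*(-16*k**3 - 92*k**2 - 180*k - 127)/(16*k**3 + 44*k**2 + 44*k + 23).
Take A(k)=-3, B(k)=1, C(k)=k**3 + 11*k**2/4 + 11*k/4 + 23/16.
f must satisfy (-3)·f(k+1) − (1)·f(k) = k**3 + 11*k**2/4 + 11*k/4 + 23/16.
From deg A=0, deg B=0, deg C=3: d=3.
A polynomial solution: f(k) = -(4*k**3 + 2*k**2 - k + 2)/16.
R(k) = B(k−1)·f(k)/C(k) = -(4*k**3 + 2*k**2 - k + 2)/(16*k**3 + 44*k**2 + 44*k + 23); s_k = R·t_k = (-3)**k*(-4*k**3 - 2*k**2 + k - 2).
s_(k+1) − s_k = (-3)**k*(16*k**3 + 44*k**2 + 44*k + 23) = t_k.
Evaluate: s_(n+1) = 3*(-3)**n*(4*n**3 + 14*n**2 + 15*n + 7); subtract s_(0) = -2 ⇒ S(n) = 12*(-3)**n*n**3 + 42*(-3)**n*n**2 + 45*(-3)**n*n + 21*(-3)**n + 2.

S(n) = 12*(-3)**n*n**3 + 42*(-3)**n*n**2 + 45*(-3)**n*n + 21*(-3)**n + 2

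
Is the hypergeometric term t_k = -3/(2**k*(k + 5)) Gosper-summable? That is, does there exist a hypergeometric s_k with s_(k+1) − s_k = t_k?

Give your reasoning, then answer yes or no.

Ratio r(k) = (k + 5)/(2*(k + 6)).
A = k/2 + 5/2, B = k + 6, C = 1.
Set up (k/2 + 5/2)·f(k+1) − (k + 5)·f(k) − (1) = 0.
d = -1 from the (1,1,0) case.
Negative degree bound (-1): no f exists, t_k not Gosper-summable.

No — t_k has no hypergeometric antidifference.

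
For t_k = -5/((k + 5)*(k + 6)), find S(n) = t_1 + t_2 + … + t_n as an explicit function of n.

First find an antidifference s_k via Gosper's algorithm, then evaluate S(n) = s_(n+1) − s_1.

S(n) = -5*n/(6*n + 36)

t_(k+1)/t_k = (k + 5)/(k + 7).
Gosper form: A/B · C(k+1)/C(k) with A=k + 5, B=k + 7, C=1.
Need (k + 5)·f(k+1) − (k + 6)·f(k) = 1.
From deg A=1, deg B=1, deg C=0: d=1.
Match coefficients ⇒ f(k) = k/5.
Get s_k = R·t_k = -k/(k + 5) with R(k) = B(k−1)f(k)/C(k) = k*(k + 6)/5.
Δs = -5/(k**2 + 11*k + 30), as required.
Telescope: S(n) = s_(n+1) − s_(1) = (-n - 1)/(n + 6) − (-1/6) = -5*n/(6*n + 36).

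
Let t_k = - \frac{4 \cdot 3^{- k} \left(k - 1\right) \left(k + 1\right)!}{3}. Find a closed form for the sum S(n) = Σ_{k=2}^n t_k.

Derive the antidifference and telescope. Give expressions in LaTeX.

S(n) = \frac{8}{3} - \frac{4 \cdot 3^{- n} \left(n + 2\right)!}{3}

t_(k+1)/t_k = k*(k + 2)/(3*(k - 1)).
Normal form (A,B,C) = (k/3 + 2/3, 1, k - 1).
Solve (k/3 + 2/3)·f(k+1) − (1)·f(k) = k - 1.
Bound: deg f ≤ 0.
Solve for f: f(k) = 3 (degree 0 ≤ 0).
Certificate R = B(k−1)f/C = 3/(k - 1) gives s_k = -4*factorial(k + 1)/3**k.
Verify: -4*(k - 1)*factorial(k + 1)/(3*3**k) matches t_k.
s_(n+1) = -4*3**(-n - 1)*factorial(n + 2) and s_(2) = -8/3, so S(n) = 8/3 - 4*factorial(n + 2)/(3*3**n).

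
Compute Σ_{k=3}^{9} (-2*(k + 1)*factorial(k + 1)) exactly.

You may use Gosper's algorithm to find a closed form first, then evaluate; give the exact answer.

The ratio is (k + 2)**2/(k + 1).
Take A(k)=k + 2, B(k)=1, C(k)=k + 1.
Key eq: (k + 2)·f(k+1) = (1)·f(k) + (k + 1).
deg f ≤ 0 (via 1,0,1).
Solving with deg f ≤ 0: f(k) = 1.
Certificate R = B(k−1)f/C = 1/(k + 1) gives s_k = -2*factorial(k + 1).
Check: Δs_k = -2*(k + 1)*factorial(k + 1). ✓
Sum = s_(10) − s_(3); s_(10) = -79833600, s_(3) = -48 ⇒ -79833552.

Σ = -79833552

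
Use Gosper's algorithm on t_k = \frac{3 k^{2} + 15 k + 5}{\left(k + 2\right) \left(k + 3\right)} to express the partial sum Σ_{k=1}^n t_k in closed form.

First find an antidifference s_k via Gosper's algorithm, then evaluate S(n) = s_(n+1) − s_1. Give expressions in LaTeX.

Ratio r(k) = (k + 2)*(15*k + 3*(k + 1)**2 + 20)/((k + 4)*(3*k**2 + 15*k + 5)).
A = k + 2, B = k + 4, C = k**2 + 5*k + 5/3.
Solve (k + 2)·f(k+1) − (k + 3)·f(k) = k**2 + 5*k + 5/3.
Degrees (1,1,2) ⇒ d ≤ 2.
Solving with deg f ≤ 2: f(k) = k*(6*k - 1)/6.
R(k) = B(k−1)·f(k)/C(k) = k*(k + 3)*(6*k - 1)/(2*(3*k**2 + 15*k + 5)); s_k = R·t_k = k*(6*k - 1)/(2*(k + 2)).
Δs = (3*k**2 + 15*k + 5)/(k**2 + 5*k + 6), as required.
s_(n+1) = (6*n**2 + 11*n + 5)/(2*(n + 3)) and s_(1) = 5/6, so S(n) = n*(9*n + 14)/(3*(n + 3)).

S(n) = \frac{n \left(9 n + 14\right)}{3 \left(n + 3\right)}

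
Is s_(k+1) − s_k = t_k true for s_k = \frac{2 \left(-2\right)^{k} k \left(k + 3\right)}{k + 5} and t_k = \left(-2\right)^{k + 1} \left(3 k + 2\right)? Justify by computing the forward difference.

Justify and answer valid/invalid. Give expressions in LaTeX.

Invalid: residual \frac{\left(-2\right)^{k + 2} \left(3 k^{2} + 18 k + 10\right)}{k^{2} + 11 k + 30} ≠ 0.

s_(k+1) = -(-2)**(k + 2)*(k + 1)*(k + 4)/(k + 6)
s_(k+1) − s_k = (-2)**(k + 1)*(3*k**3 + 29*k**2 + 76*k + 40)/(k**2 + 11*k + 30)
(s_(k+1) − s_k) − t_k = (-2)**(k + 2)*(3*k**2 + 18*k + 10)/(k**2 + 11*k + 30)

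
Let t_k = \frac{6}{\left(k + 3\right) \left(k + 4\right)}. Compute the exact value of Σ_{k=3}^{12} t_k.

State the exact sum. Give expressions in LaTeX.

Σ = 5/8

t_(k+1)/t_k = (k + 3)/(k + 5).
A = k + 3, B = k + 5, C = 1.
f must satisfy (k + 3)·f(k+1) − (k + 4)·f(k) = 1.
From deg A=1, deg B=1, deg C=0: d=1.
Coefficient equations give f(k) = k/3.
Get s_k = R·t_k = 2*k/(k + 3) with R(k) = B(k−1)f(k)/C(k) = k*(k + 4)/3.
Check: Δs_k = 6/(k**2 + 7*k + 12). ✓
Σ_(k=3)^(12) t_k = s_(13) − s_(3) = 13/8 − (1) = 5/8.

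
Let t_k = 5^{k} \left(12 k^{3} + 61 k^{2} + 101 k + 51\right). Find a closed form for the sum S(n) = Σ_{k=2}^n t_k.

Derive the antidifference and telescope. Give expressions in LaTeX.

Compute t_(k+1)/t_k: get 5*(12*k**3 + 97*k**2 + 259*k + 225)/(12*k**3 + 61*k**2 + 101*k + 51).
So A=5 and B=1, with C=k**3 + 61*k**2/12 + 101*k/12 + 17/4.
Solve (5)·f(k+1) − (1)·f(k) = k**3 + 61*k**2/12 + 101*k/12 + 17/4.
deg f ≤ 3 (via 0,0,3).
Solve for f: f(k) = (3*k**3 + 4*k**2 + 4*k - 1)/12 (degree 3 ≤ 3).
Certificate R = B(k−1)f/C = (3*k**3 + 4*k**2 + 4*k - 1)/(12*k**3 + 61*k**2 + 101*k + 51) gives s_k = 5**k*(3*k**3 + 4*k**2 + 4*k - 1).
Verify: 5**k*(12*k**3 + 61*k**2 + 101*k + 51) matches t_k.
s_(n+1) = 5**(n + 1)*(3*n**3 + 13*n**2 + 21*n + 10) and s_(2) = 1175, so S(n) = 15*5**n*n**3 + 65*5**n*n**2 + 105*5**n*n + 50*5**n - 1175.

S(n) = 15 \cdot 5^{n} n^{3} + 65 \cdot 5^{n} n^{2} + 105 \cdot 5^{n} n + 50 \cdot 5^{n} - 1175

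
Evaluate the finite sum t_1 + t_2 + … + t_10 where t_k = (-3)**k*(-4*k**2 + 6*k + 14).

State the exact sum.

Σ = -15234654

t_(k+1)/t_k = 3*(-2*k**2 - k + 8)/(2*k**2 - 3*k - 7).
Gosper form: A/B · C(k+1)/C(k) with A=-3, B=1, C=k**2 - 3*k/2 - 7/2.
Key eq: (-3)·f(k+1) = (1)·f(k) + (k**2 - 3*k/2 - 7/2).
Degrees (0,0,2) ⇒ d ≤ 2.
Solve for f: f(k) = -(k**2 - 3*k - 2)/4 (degree 2 ≤ 2).
R(k) = B(k−1)·f(k)/C(k) = -(k**2 - 3*k - 2)/(2*(2*k**2 - 3*k - 7)); s_k = R·t_k = (-3)**k*(k**2 - 3*k - 2).
s_(k+1) − s_k = (-3)**k*(-4*k**2 + 6*k + 14) = t_k.
Evaluate s at k=11 and k=1: -15234642 and 12; difference -15234654.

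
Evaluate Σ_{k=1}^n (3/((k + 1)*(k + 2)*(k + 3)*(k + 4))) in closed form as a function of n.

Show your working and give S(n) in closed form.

r(k) = (k + 1)/(k + 5) after simplifying.
A = k + 1, B = k + 5, C = 1.
f must satisfy (k + 1)·f(k+1) − (k + 4)·f(k) = 1.
Bound: deg f ≤ 3.
Coefficient equations give f(k) = k*(k**2 + 6*k + 11)/18.
Then R = B(k−1)f/C = k*(k + 4)*(k**2 + 6*k + 11)/18, so s_k = R(k)·t_k = k*(k**2 + 6*k + 11)/(6*(k + 1)*(k + 2)*(k + 3)).
Verify: 3/(k**4 + 10*k**3 + 35*k**2 + 50*k + 24) matches t_k.
s_(n+1) = (n**3 + 9*n**2 + 26*n + 18)/(6*(n**3 + 9*n**2 + 26*n + 24)) and s_(1) = 1/8, so S(n) = n*(n**2 + 9*n + 26)/(24*(n**3 + 9*n**2 + 26*n + 24)).

S(n) = n*(n**2 + 9*n + 26)/(24*(n**3 + 9*n**2 + 26*n + 24))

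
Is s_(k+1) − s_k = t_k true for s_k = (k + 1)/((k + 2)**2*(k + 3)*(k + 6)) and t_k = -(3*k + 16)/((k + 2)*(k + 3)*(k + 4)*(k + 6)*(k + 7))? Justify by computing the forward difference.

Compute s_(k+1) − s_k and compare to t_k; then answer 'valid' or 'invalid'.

Invalid: residual (4*k**2 + 33*k + 60)/(k**7 + 27*k**6 + 301*k**5 + 1797*k**4 + 6214*k**3 + 12468*k**2 + 13464*k + 6048) ≠ 0.

s_(k+1) = (k + 2)/((k + 3)**2*(k + 4)*(k + 7))
s_(k+1) − s_k = (-(k + 1)*(k + 3)*(k + 4)*(k + 7) + (k + 2)**3*(k + 6))/((k + 2)**2*(k + 3)**2*(k + 4)*(k + 6)*(k + 7))
(s_(k+1) − s_k) − t_k = (4*k**2 + 33*k + 60)/(k**7 + 27*k**6 + 301*k**5 + 1797*k**4 + 6214*k**3 + 12468*k**2 + 13464*k + 6048)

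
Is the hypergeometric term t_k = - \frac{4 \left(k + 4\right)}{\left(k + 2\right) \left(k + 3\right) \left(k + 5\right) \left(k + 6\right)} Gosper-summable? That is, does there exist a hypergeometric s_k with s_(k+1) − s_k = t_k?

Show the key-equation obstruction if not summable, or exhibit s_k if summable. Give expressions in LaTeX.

The ratio is (k + 2)*(k + 5)**2/((k + 4)**2*(k + 7)).
So A=k + 2 and B=k + 7, with C=k**2 + 8*k + 16.
Set up (k + 2)·f(k+1) − (k + 6)·f(k) − (k**2 + 8*k + 16) = 0.
From deg A=1, deg B=1, deg C=2: d=4.
Match coefficients ⇒ f(k) = k*(k + 3)*(k + 4)*(k + 7)/20.
Get s_k = R·t_k = k*(-k - 7)/(5*(k**2 + 7*k + 10)) with R(k) = B(k−1)f(k)/C(k) = k*(k + 3)*(k + 6)*(k + 7)/(20*(k + 4)).
Check: Δs_k = 4*(-k - 4)/(k**4 + 16*k**3 + 91*k**2 + 216*k + 180). ✓

Yes. s_k = \frac{k \left(- k - 7\right)}{5 \left(k^{2} + 7 k + 10\right)}.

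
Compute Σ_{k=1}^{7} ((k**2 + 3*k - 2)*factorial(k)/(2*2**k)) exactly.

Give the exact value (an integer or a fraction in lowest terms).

Σ = 3461/2

The ratio is (k + 1)*(3*k + (k + 1)**2 + 1)/(2*(k**2 + 3*k - 2)).
A = k/2 + 1/2, B = 1, C = k**2 + 3*k - 2.
Need (k/2 + 1/2)·f(k+1) − (1)·f(k) = k**2 + 3*k - 2.
d = 1 from the (1,0,2) case.
Solving with deg f ≤ 1: f(k) = 2*(k + 3).
Then R = B(k−1)f/C = 2*(k + 3)/(k**2 + 3*k - 2), so s_k = R(k)·t_k = (k + 3)*factorial(k)/2**k.
s_(k+1) − s_k = (k**2 + 3*k - 2)*factorial(k)/(2*2**k) = t_k.
Σ_(k=1)^(7) t_k = s_(8) − s_(1) = 3465/2 − (2) = 3461/2.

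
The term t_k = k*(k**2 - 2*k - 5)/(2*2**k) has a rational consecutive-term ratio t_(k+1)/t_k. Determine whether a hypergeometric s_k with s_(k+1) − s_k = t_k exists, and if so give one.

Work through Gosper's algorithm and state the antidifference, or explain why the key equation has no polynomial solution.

s_k = -(k**3 + k**2 + 2)/2**k

t_(k+1)/t_k = (k**3 + k**2 - 6*k - 6)/(2*k*(k**2 - 2*k - 5)).
Factor: A=1/2; B=1; C=k**3 - 2*k**2 - 5*k.
Set up (1/2)·f(k+1) − (1)·f(k) − (k**3 - 2*k**2 - 5*k) = 0.
Bound: deg f ≤ 3.
A polynomial solution: f(k) = -2*(k**3 + k**2 + 2).
So s_k = (B(k−1)f/C)·t_k = (-2*(k**3 + k**2 + 2)/(k*(k**2 - 2*k - 5)))·t_k = -(k**3 + k**2 + 2)/2**k.
Δs = k*(k**2 - 2*k - 5)/(2*2**k), as required.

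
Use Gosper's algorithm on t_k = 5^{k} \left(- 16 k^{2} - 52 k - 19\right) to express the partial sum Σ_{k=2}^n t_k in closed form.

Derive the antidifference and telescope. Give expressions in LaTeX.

S(n) = - 20 \cdot 5^{n} n^{2} - 55 \cdot 5^{n} n - 15 \cdot 5^{n} + 450

Compute t_(k+1)/t_k: get 5*(16*k**2 + 84*k + 87)/(16*k**2 + 52*k + 19).
Gosper form: A/B · C(k+1)/C(k) with A=5, B=1, C=k**2 + 13*k/4 + 19/16.
Key eq: (5)·f(k+1) = (1)·f(k) + (k**2 + 13*k/4 + 19/16).
Bound: deg f ≤ 2.
Coefficient equations give f(k) = (4*k**2 + 3*k - 4)/16.
Then R = B(k−1)f/C = (4*k**2 + 3*k - 4)/(16*k**2 + 52*k + 19), so s_k = R(k)·t_k = 5**k*(-4*k**2 - 3*k + 4).
s_(k+1) − s_k = 5**k*(-16*k**2 - 52*k - 19) = t_k.
Σ_(k=2)^n t_k = s_(n+1) − s_(2) = (5**(n + 1)*(-4*n**2 - 11*n - 3)) − (-450), i.e. -20*5**n*n**2 - 55*5**n*n - 15*5**n + 450.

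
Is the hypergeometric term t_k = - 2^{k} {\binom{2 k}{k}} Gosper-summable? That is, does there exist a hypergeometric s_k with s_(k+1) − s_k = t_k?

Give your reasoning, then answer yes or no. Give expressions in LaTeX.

The ratio is 4*(2*k + 1)/(k + 1).
A = 8*k + 4, B = k + 1, C = 1.
Key eq: (8*k + 4)·f(k+1) = (k)·f(k) + (1).
deg f ≤ -1 (via 1,1,0).
Negative degree bound (-1): no f exists, t_k not Gosper-summable.

No. Not Gosper-summable.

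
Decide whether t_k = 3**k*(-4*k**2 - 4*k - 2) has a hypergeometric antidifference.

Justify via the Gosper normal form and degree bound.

Yes. s_k = 2*3**k*(-k**2 + 2*k - 2).

t_(k+1)/t_k = 3*(2*k**2 + 6*k + 5)/(2*k**2 + 2*k + 1).
So A=3 and B=1, with C=k**2 + k + 1/2.
f must satisfy (3)·f(k+1) − (1)·f(k) = k**2 + k + 1/2.
Bound: deg f ≤ 2.
A polynomial solution: f(k) = (k**2 - 2*k + 2)/2.
Then R = B(k−1)f/C = (k**2 - 2*k + 2)/(2*k**2 + 2*k + 1), so s_k = R(k)·t_k = 2*3**k*(-k**2 + 2*k - 2).
Verify: 3**k*(-4*k**2 - 4*k - 2) matches t_k.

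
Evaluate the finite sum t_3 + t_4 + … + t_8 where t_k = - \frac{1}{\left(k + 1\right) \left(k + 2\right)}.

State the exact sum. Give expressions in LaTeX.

Step 1: r(k) = (k + 1)/(k + 3).
Take A(k)=k + 1, B(k)=k + 3, C(k)=1.
Set up (k + 1)·f(k+1) − (k + 2)·f(k) − (1) = 0.
d = 1 from the (1,1,0) case.
Match coefficients ⇒ f(k) = k.
Certificate R = B(k−1)f/C = k*(k + 2) gives s_k = -k/(k + 1).
Verify: -1/(k**2 + 3*k + 2) matches t_k.
Σ_(k=3)^(8) t_k = s_(9) − s_(3) = -9/10 − (-3/4) = -3/20.

Σ = -3/20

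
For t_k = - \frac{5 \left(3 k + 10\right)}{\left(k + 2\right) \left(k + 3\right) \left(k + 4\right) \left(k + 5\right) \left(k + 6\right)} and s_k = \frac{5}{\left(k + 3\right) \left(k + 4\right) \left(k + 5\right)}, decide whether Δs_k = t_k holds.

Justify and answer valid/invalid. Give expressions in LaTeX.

Invalid: residual \frac{20}{k^{5} + 20 k^{4} + 155 k^{3} + 580 k^{2} + 1044 k + 720} ≠ 0.

s_(k+1) = 5/((k + 4)*(k + 5)*(k + 6))
s_(k+1) − s_k = -15/((k + 3)*(k + 4)*(k + 5)*(k + 6))
(s_(k+1) − s_k) − t_k = 20/((k + 2)*(k + 3)*(k + 4)*(k + 5)*(k + 6))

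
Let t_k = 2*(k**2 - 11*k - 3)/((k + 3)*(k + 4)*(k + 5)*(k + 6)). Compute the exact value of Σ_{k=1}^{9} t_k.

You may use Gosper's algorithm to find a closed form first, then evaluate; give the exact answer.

r(k) = (k + 3)*(11*k - (k + 1)**2 + 14)/((k + 7)*(-k**2 + 11*k + 3)) after simplifying.
So A=k + 3 and B=k + 7, with C=k**2 - 11*k - 3.
f must satisfy (k + 3)·f(k+1) − (k + 6)·f(k) = k**2 - 11*k - 3.
Bound: deg f ≤ 3.
Coefficient equations give f(k) = -k*(k**2 + 42*k - 13)/30.
Then R = B(k−1)f/C = -k*(k + 6)*(k**2 + 42*k - 13)/(30*(k**2 - 11*k - 3)), so s_k = R(k)·t_k = k*(-k**2 - 42*k + 13)/(15*(k + 3)*(k + 4)*(k + 5)).
Check: Δs_k = 2*(k**2 - 11*k - 3)/(k**4 + 18*k**3 + 119*k**2 + 342*k + 360). ✓
Telescoping: Σ = s_(10) − s_(1) = -13/105 − (-1/60) = -3/28.

Σ = -3/28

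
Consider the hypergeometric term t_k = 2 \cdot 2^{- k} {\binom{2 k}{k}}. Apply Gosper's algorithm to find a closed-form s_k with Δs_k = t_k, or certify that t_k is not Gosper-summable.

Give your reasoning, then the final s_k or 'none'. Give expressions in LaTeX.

Step 1: r(k) = (2*k + 1)/(k + 1).
Take A(k)=2*k + 1, B(k)=k + 1, C(k)=1.
Need (2*k + 1)·f(k+1) − (k)·f(k) = 1.
Bound: deg f ≤ -1.
Bound -1 < 0, so the key equation has no polynomial solution.

none — t_k is not Gosper-summable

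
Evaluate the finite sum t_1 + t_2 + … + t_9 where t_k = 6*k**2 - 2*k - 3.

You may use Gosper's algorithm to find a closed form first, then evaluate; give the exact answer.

Σ = 1593

r(k) = (6*k**2 + 10*k + 1)/(6*k**2 - 2*k - 3) after simplifying.
Factor: A=1; B=1; C=k**2 - k/3 - 1/2.
Solve (1)·f(k+1) − (1)·f(k) = k**2 - k/3 - 1/2.
Bound: deg f ≤ 3.
Match coefficients ⇒ f(k) = k*(2*k**2 - 4*k - 1)/6.
R(k) = B(k−1)·f(k)/C(k) = k*(2*k**2 - 4*k - 1)/(6*k**2 - 2*k - 3); s_k = R·t_k = k*(2*k**2 - 4*k - 1).
Verify: 6*k**2 - 2*k - 3 matches t_k.
Sum = s_(10) − s_(1); s_(10) = 1590, s_(1) = -3 ⇒ 1593.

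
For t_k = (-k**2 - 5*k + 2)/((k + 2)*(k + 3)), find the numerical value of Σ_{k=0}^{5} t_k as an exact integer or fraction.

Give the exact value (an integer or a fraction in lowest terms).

Compute t_(k+1)/t_k: get (k + 2)*(5*k + (k + 1)**2 + 3)/((k + 4)*(k**2 + 5*k - 2)).
Normal form (A,B,C) = (k + 2, k + 4, k**2 + 5*k - 2).
Set up (k + 2)·f(k+1) − (k + 3)·f(k) − (k**2 + 5*k - 2) = 0.
Bound: deg f ≤ 2.
Match coefficients ⇒ f(k) = k*(k - 2).
Then R = B(k−1)f/C = k*(k - 2)*(k + 3)/(k**2 + 5*k - 2), so s_k = R(k)·t_k = k*(2 - k)/(k + 2).
Check: Δs_k = (-k**2 - 5*k + 2)/(k**2 + 5*k + 6). ✓
Evaluate s at k=6 and k=0: -3 and 0; difference -3.

Σ = -3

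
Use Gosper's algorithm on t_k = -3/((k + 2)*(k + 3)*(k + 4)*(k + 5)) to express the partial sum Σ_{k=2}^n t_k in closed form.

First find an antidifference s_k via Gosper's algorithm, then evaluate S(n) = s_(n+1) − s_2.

S(n) = (-n**3 - 12*n**2 - 47*n + 60)/(120*(n**3 + 12*n**2 + 47*n + 60))

Compute t_(k+1)/t_k: get (k + 2)/(k + 6).
Normal form (A,B,C) = (k + 2, k + 6, 1).
Key eq: (k + 2)·f(k+1) = (k + 5)·f(k) + (1).
From deg A=1, deg B=1, deg C=0: d=3.
Solve for f: f(k) = k*(k**2 + 9*k + 26)/72 (degree 3 ≤ 3).
Certificate R = B(k−1)f/C = k*(k + 5)*(k**2 + 9*k + 26)/72 gives s_k = k*(-k**2 - 9*k - 26)/(24*(k + 2)*(k + 3)*(k + 4)).
s_(k+1) − s_k = -3/(k**4 + 14*k**3 + 71*k**2 + 154*k + 120) = t_k.
s_(n+1) = (-n**3 - 12*n**2 - 47*n - 36)/(24*(n**3 + 12*n**2 + 47*n + 60)) and s_(2) = -1/30, so S(n) = (-n**3 - 12*n**2 - 47*n + 60)/(120*(n**3 + 12*n**2 + 47*n + 60)).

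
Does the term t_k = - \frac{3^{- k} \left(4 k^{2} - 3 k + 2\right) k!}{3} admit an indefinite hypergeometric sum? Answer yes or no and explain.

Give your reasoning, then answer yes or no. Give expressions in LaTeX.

The ratio is (4*k**3 + 9*k**2 + 8*k + 3)/(3*(4*k**2 - 3*k + 2)).
Take A(k)=k/3 + 1/3, B(k)=1, C(k)=k**2 - 3*k/4 + 1/2.
Set up (k/3 + 1/3)·f(k+1) − (1)·f(k) − (k**2 - 3*k/4 + 1/2) = 0.
d = 1 from the (1,0,2) case.
Solving with deg f ≤ 1: f(k) = 3*(4*k + 1)/4.
Get s_k = R·t_k = -(4*k + 1)*factorial(k)/3**k with R(k) = B(k−1)f(k)/C(k) = 3*(4*k + 1)/(4*k**2 - 3*k + 2).
Check: Δs_k = -(4*k**2 - 3*k + 2)*factorial(k)/(3*3**k). ✓

Yes. s_k = - 3^{- k} \left(4 k + 1\right) k!.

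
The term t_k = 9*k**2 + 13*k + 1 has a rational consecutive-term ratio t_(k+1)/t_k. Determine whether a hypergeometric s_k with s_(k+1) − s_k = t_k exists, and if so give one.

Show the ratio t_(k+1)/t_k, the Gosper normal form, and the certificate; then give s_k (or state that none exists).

s_k = k*(3*k**2 + 2*k - 4)

r(k) = (9*k**2 + 31*k + 23)/(9*k**2 + 13*k + 1) after simplifying.
Take A(k)=1, B(k)=1, C(k)=k**2 + 13*k/9 + 1/9.
f must satisfy (1)·f(k+1) − (1)·f(k) = k**2 + 13*k/9 + 1/9.
Degrees (0,0,2) ⇒ d ≤ 3.
Match coefficients ⇒ f(k) = k*(3*k**2 + 2*k - 4)/9.
Then R = B(k−1)f/C = k*(3*k**2 + 2*k - 4)/(9*k**2 + 13*k + 1), so s_k = R(k)·t_k = k*(3*k**2 + 2*k - 4).
Δs = 9*k**2 + 13*k + 1, as required.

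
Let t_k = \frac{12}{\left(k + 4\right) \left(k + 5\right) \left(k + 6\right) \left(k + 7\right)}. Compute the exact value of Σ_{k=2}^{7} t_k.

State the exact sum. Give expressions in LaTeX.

Σ = 11/1092

Compute t_(k+1)/t_k: get (k + 4)/(k + 8).
Gosper form: A/B · C(k+1)/C(k) with A=k + 4, B=k + 8, C=1.
f must satisfy (k + 4)·f(k+1) − (k + 7)·f(k) = 1.
Bound: deg f ≤ 3.
Match coefficients ⇒ f(k) = k*(k**2 + 15*k + 74)/360.
Get s_k = R·t_k = k*(k**2 + 15*k + 74)/(30*(k + 4)*(k + 5)*(k + 6)) with R(k) = B(k−1)f(k)/C(k) = k*(k + 7)*(k**2 + 15*k + 74)/360.
Verify: 12/(k**4 + 22*k**3 + 179*k**2 + 638*k + 840) matches t_k.
Telescoping: Σ = s_(8) − s_(2) = 43/1365 − (3/140) = 11/1092.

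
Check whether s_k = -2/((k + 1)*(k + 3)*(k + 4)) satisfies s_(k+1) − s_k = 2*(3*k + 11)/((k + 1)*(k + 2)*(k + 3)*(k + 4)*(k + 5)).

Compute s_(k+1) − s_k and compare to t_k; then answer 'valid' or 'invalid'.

Invalid: residual -8/(k**5 + 15*k**4 + 85*k**3 + 225*k**2 + 274*k + 120) ≠ 0.

s_(k+1) = -2/((k + 2)*(k + 4)*(k + 5))
s_(k+1) − s_k = 2*(3*k + 7)/(k**5 + 15*k**4 + 85*k**3 + 225*k**2 + 274*k + 120)
(s_(k+1) − s_k) − t_k = -8/(k**5 + 15*k**4 + 85*k**3 + 225*k**2 + 274*k + 120)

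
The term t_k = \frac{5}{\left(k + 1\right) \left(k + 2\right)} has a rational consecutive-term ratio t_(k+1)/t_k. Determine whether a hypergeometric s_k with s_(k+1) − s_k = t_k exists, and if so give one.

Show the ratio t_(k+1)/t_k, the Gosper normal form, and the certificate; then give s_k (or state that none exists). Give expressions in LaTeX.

Step 1: r(k) = (k + 1)/(k + 3).
Normal form (A,B,C) = (k + 1, k + 3, 1).
Solve (k + 1)·f(k+1) − (k + 2)·f(k) = 1.
Bound: deg f ≤ 1.
Coefficient equations give f(k) = k.
R(k) = B(k−1)·f(k)/C(k) = k*(k + 2); s_k = R·t_k = 5*k/(k + 1).
Check: Δs_k = 5/(k**2 + 3*k + 2). ✓

s_k = \frac{5 k}{k + 1}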